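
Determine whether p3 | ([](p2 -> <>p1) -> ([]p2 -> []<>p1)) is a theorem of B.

Valid in B

Tableau for the negation ~(p3 | ([](p2 -> <>p1) -> ([]p2 -> []<>p1))):
1. ~(p3 | ([](p2 -> <>p1) -> ([]p2 -> []<>p1))), w0
2. ~p3, w0
3. ~([](p2 -> <>p1) -> ([]p2 -> []<>p1)), w0
4. [](p2 -> <>p1), w0
5. ~([]p2 -> []<>p1), w0
6. []p2, w0
7. ~[]<>p1, w0
8. p2 -> <>p1, w0
9. p2, w0
10. <>p1, w0
11. ~<>p1, w1
12. p2 -> <>p1, w1
13. p2, w1
14. ~p1, w0
15. ~p1, w1
16. <>p1, w1
17. p1, w2
18. p2 -> <>p1, w2
19. p2, w2
20. <>p1, w2
21. p1, w3
22. ~p1, w3
Accessibility: w0Rw0, w0Rw1, w0Rw2, w1Rw0, w1Rw1, w1Rw3, w2Rw0, w2Rw2, w3Rw1, w3Rw3
Branch closes: p1 and ~p1 both at w3.
All branches of the negation close; one closing branch shown above.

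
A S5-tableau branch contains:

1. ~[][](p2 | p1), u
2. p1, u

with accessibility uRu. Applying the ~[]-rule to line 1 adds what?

a fresh world v with uRv, and ~[](p2 | p1) at v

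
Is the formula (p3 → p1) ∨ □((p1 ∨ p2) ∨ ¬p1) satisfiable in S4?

Satisfiable

1. (p3 → p1) ∨ □((p1 ∨ p2) ∨ ¬p1), 0
2. □((p1 ∨ p2) ∨ ¬p1), 0   [∨-rule on 1 (branches; this branch)]
3. (p1 ∨ p2) ∨ ¬p1, 0   [□-rule on 2 via 0R0]
4. ¬p1, 0   [∨-rule on 3 (branches; this branch)]
Accessibility: 0R0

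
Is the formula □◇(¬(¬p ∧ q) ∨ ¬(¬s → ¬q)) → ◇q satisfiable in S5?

Yes, satisfiable

1. □◇(¬(¬p ∧ q) ∨ ¬(¬s → ¬q)) → ◇q, w0
2. ◇q, w0   [→-rule on 1 (branches; this branch)]
3. q, w1   [◇-rule on 2: fresh world w1, w0Rw1]
Accessibility: w0Rw0, w0Rw1, w1Rw0, w1Rw1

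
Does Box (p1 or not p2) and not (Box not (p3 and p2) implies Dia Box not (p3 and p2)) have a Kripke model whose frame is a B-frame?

1. Box (p1 or not p2) and not (Box not (p3 and p2) implies Dia Box not (p3 and p2)), w0
2. Box (p1 or not p2), w0
3. not (Box not (p3 and p2) implies Dia Box not (p3 and p2)), w0
4. Box not (p3 and p2), w0
5. not Dia Box not (p3 and p2), w0
6. p1 or not p2, w0
7. not (p3 and p2), w0
8. not Box not (p3 and p2), w0
9. not p2, w0
10. p3 and p2, w1
11. p3, w1
12. p2, w1
13. p1 or not p2, w1
14. not (p3 and p2), w1
15. not Box not (p3 and p2), w1
16. p1, w1
17. not p2, w1
Accessibility: w0Rw0, w0Rw1, w1Rw0, w1Rw1
Branch closes: p2 and not p2 both at w1.
Every branch closes; the branch above is one of them.

Unsatisfiable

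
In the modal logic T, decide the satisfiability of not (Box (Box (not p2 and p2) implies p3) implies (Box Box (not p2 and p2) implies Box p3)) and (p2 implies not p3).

Unsatisfiable (every branch closes)

1. not (Box (Box (not p2 and p2) implies p3) implies (Box Box (not p2 and p2) implies Box p3)) and (p2 implies not p3), 0
2. not (Box (Box (not p2 and p2) implies p3) implies (Box Box (not p2 and p2) implies Box p3)), 0
3. p2 implies not p3, 0
4. Box (Box (not p2 and p2) implies p3), 0
5. not (Box Box (not p2 and p2) implies Box p3), 0
6. Box Box (not p2 and p2), 0
7. not Box p3, 0
8. Box (not p2 and p2) implies p3, 0
9. Box (not p2 and p2), 0
10. not p2 and p2, 0
11. not p2, 0
12. p2, 0
Accessibility: 0R0
Branch closes: p2 and not p2 both at 0.
Every branch closes; the branch above is one of them.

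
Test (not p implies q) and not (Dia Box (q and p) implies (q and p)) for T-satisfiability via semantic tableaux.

1. (not p implies q) and not (Dia Box (q and p) implies (q and p)), w0
2. not p implies q, w0   [and-rule on 1]
3. not (Dia Box (q and p) implies (q and p)), w0   [and-rule on 1]
4. Dia Box (q and p), w0   [neg-implies-rule on 3]
5. not (q and p), w0   [neg-implies-rule on 3]
6. q, w0   [implies-rule on 2 (branches; this branch)]
7. not p, w0   [neg-and-rule on 5 (branches; this branch)]
8. Box (q and p), w1   [Dia-rule on 4: fresh world w1, w0Rw1]
9. q and p, w1   [Box-rule on 8 via w1Rw1]
10. q, w1   [and-rule on 9]
11. p, w1   [and-rule on 9]
Accessibility: w0Rw0, w0Rw1, w1Rw1

Yes, satisfiable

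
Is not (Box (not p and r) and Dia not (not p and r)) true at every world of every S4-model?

Yes, valid

Tableau for the negation Box (not p and r) and Dia not (not p and r):
1. Box (not p and r) and Dia not (not p and r), w0
2. Box (not p and r), w0
3. Dia not (not p and r), w0
4. not p and r, w0
5. not p, w0
6. r, w0
7. not (not p and r), w1
8. not p and r, w1
9. not p, w1
10. r, w1
11. not r, w1
Accessibility: w0Rw0, w0Rw1, w1Rw1
Branch closes: r and not r both at w1.
Every branch of the negation's tableau closes; the branch above is one of them.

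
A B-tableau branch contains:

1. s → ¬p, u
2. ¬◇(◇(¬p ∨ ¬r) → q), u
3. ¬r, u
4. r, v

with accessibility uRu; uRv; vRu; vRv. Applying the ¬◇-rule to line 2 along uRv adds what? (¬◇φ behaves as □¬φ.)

¬(◇(¬p ∨ ¬r) → q), v

¬◇φ behaves as □¬φ: propagate the negated body to each accessible world.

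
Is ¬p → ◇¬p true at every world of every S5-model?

Valid in S5

Tableau for the negation ¬(¬p → ◇¬p):
1. ¬(¬p → ◇¬p), u
2. ¬p, u
3. ¬◇¬p, u
4. p, u
Accessibility: uRu
Branch closes: p and ¬p both at u.
Every branch of the negation's tableau closes; the branch above is one of them.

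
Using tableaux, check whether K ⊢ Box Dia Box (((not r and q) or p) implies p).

Tableau for the negation not Box Dia Box (((not r and q) or p) implies p):
1. not Box Dia Box (((not r and q) or p) implies p), w0
2. not Dia Box (((not r and q) or p) implies p), w1
Accessibility: w0Rw1
The negation has an open branch (countermodel exists).

Invalid (countermodel exists)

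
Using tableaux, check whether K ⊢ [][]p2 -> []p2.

Not valid

Tableau for the negation ~([][]p2 -> []p2):
1. ~([][]p2 -> []p2), u
2. [][]p2, u   [~->-rule on 1]
3. ~[]p2, u   [~->-rule on 1]
4. ~p2, v   [~[]-rule on 3: fresh world v, uRv]
5. []p2, v   [[]-rule on 2 via uRv]
Accessibility: uRv
The negation has an open branch (countermodel exists).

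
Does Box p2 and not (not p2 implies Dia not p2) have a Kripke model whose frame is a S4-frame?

Unsatisfiable

1. Box p2 and not (not p2 implies Dia not p2), 0
2. Box p2, 0   [and-rule on 1]
3. not (not p2 implies Dia not p2), 0   [and-rule on 1]
4. not p2, 0   [neg-implies-rule on 3]
5. not Dia not p2, 0   [neg-implies-rule on 3]
6. p2, 0   [Box-rule on 2 via 0R0]
Accessibility: 0R0
Branch closes: p2 and not p2 both at 0.
Every branch closes; the branch above is one of them.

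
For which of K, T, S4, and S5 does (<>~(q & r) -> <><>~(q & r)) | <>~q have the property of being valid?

T, S4, S5

T-tableau for the negation ~((<>~(q & r) -> <><>~(q & r)) | <>~q):
1. ~((<>~(q & r) -> <><>~(q & r)) | <>~q), u
2. ~(<>~(q & r) -> <><>~(q & r)), u
3. ~<>~q, u
4. <>~(q & r), u
5. ~<><>~(q & r), u
6. q, u
7. ~<>~(q & r), u
8. q & r, u
9. r, u
10. ~(q & r), v
11. q, v
12. ~<>~(q & r), v
13. q & r, v
14. r, v
15. ~r, v
Accessibility: uRu, uRv, vRv
Branch closes: r and ~r both at v.
Every branch closes (one shown): valid in T, hence also in S4, S5 (every theorem of T is a theorem of S4 and S5).
K-tableau for the negation ~((<>~(q & r) -> <><>~(q & r)) | <>~q):
1. ~((<>~(q & r) -> <><>~(q & r)) | <>~q), u
2. ~(<>~(q & r) -> <><>~(q & r)), u
3. ~<>~q, u
4. <>~(q & r), u
5. ~<><>~(q & r), u
6. ~(q & r), v
7. q, v
8. ~<>~(q & r), v
9. ~r, v
Accessibility: uRv
Complete open branch: countermodel on a K-frame, so not valid in K.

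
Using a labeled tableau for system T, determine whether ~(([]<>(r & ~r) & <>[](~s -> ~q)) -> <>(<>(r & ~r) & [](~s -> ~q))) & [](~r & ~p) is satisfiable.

Unsatisfiable (every branch closes)

1. ~(([]<>(r & ~r) & <>[](~s -> ~q)) -> <>(<>(r & ~r) & [](~s -> ~q))) & [](~r & ~p), u
2. ~(([]<>(r & ~r) & <>[](~s -> ~q)) -> <>(<>(r & ~r) & [](~s -> ~q))), u   [&-rule on 1]
3. [](~r & ~p), u   [&-rule on 1]
4. []<>(r & ~r) & <>[](~s -> ~q), u   [~->-rule on 2]
5. ~<>(<>(r & ~r) & [](~s -> ~q)), u   [~->-rule on 2]
6. []<>(r & ~r), u   [&-rule on 4]
7. <>[](~s -> ~q), u   [&-rule on 4]
8. ~r & ~p, u   [[]-rule on 3 via uRu]
9. ~r, u   [&-rule on 8]
10. ~p, u   [&-rule on 8]
11. ~(<>(r & ~r) & [](~s -> ~q)), u   [~<>-rule on 5 via uRu]
12. <>(r & ~r), u   [[]-rule on 6 via uRu]
13. ~<>(r & ~r), u   [~&-rule on 11 (branches; this branch)]
14. ~(r & ~r), u   [~<>-rule on 13 via uRu]
15. [](~s -> ~q), v   [<>-rule on 7: fresh world v, uRv]
16. ~r & ~p, v   [[]-rule on 3 via uRv]
17. ~r, v   [&-rule on 16]
18. ~p, v   [&-rule on 16]
19. ~(<>(r & ~r) & [](~s -> ~q)), v   [~<>-rule on 5 via uRv]
20. <>(r & ~r), v   [[]-rule on 6 via uRv]
21. ~(r & ~r), v   [~<>-rule on 13 via uRv]
22. ~s -> ~q, v   [[]-rule on 15 via vRv]
23. ~[](~s -> ~q), v   [~&-rule on 19 (branches; this branch)]
24. ~q, v   [->-rule on 22 (branches; this branch)]
25. r & ~r, w   [<>-rule on 12: fresh world w, uRw]
26. r, w   [&-rule on 25]
27. ~r, w   [&-rule on 25]
Accessibility: uRu, uRv, uRw, vRv, wRw
Branch closes: r and ~r both at w.
All branches of the tableau close; one closing branch shown above.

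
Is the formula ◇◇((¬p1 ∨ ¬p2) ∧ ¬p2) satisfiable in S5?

1. ◇◇((¬p1 ∨ ¬p2) ∧ ¬p2), u
2. ◇((¬p1 ∨ ¬p2) ∧ ¬p2), v
3. (¬p1 ∨ ¬p2) ∧ ¬p2, w
4. ¬p1 ∨ ¬p2, w
5. ¬p2, w
Accessibility: uRu, uRv, uRw, vRu, vRv, vRw, wRu, wRv, wRw

Satisfiable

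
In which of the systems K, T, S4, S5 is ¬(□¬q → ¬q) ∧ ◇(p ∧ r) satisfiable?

K-tableau for the formula:
1. ¬(□¬q → ¬q) ∧ ◇(p ∧ r), u
2. ¬(□¬q → ¬q), u
3. ◇(p ∧ r), u
4. □¬q, u
5. q, u
6. p ∧ r, v
7. p, v
8. r, v
9. ¬q, v
Accessibility: uRv
Complete open branch: satisfiable in K.
T-tableau for the formula:
1. ¬(□¬q → ¬q) ∧ ◇(p ∧ r), u
2. ¬(□¬q → ¬q), u
3. ◇(p ∧ r), u
4. □¬q, u
5. q, u
6. ¬q, u
Accessibility: uRu
Branch closes: q and ¬q both at u.
Every branch closes (one shown): unsatisfiable in T, hence also in S4, S5 (every S4/S5-frame is a T-frame).

K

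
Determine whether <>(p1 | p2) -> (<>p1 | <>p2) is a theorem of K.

Yes, valid

Tableau for the negation ~(<>(p1 | p2) -> (<>p1 | <>p2)):
1. ~(<>(p1 | p2) -> (<>p1 | <>p2)), u
2. <>(p1 | p2), u
3. ~(<>p1 | <>p2), u
4. ~<>p1, u
5. ~<>p2, u
6. p1 | p2, v
7. ~p1, v
8. ~p2, v
9. p2, v
Accessibility: uRv
Branch closes: p2 and ~p2 both at v.
All branches of the negation close; one closing branch shown above.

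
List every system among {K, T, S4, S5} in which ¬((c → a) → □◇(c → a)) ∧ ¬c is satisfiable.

K, T, S4

S5-tableau for the formula:
1. ¬((c → a) → □◇(c → a)) ∧ ¬c, u
2. ¬((c → a) → □◇(c → a)), u   [∧-rule on 1]
3. ¬c, u   [∧-rule on 1]
4. c → a, u   [¬→-rule on 2]
5. ¬□◇(c → a), u   [¬→-rule on 2]
6. a, u   [→-rule on 4 (branches; this branch)]
7. ¬◇(c → a), v   [¬□-rule on 5: fresh world v, uRv]
8. ¬(c → a), u   [¬◇-rule on 7 via vRu]
9. c, u   [¬→-rule on 8]
10. ¬a, u   [¬→-rule on 8]
Accessibility: uRu, uRv, vRu, vRv
Branch closes: c and ¬c both at u.
Every branch closes (one shown): unsatisfiable in S5.
S4-tableau for the formula:
1. ¬((c → a) → □◇(c → a)) ∧ ¬c, u
2. ¬((c → a) → □◇(c → a)), u   [∧-rule on 1]
3. ¬c, u   [∧-rule on 1]
4. c → a, u   [¬→-rule on 2]
5. ¬□◇(c → a), u   [¬→-rule on 2]
6. a, u   [→-rule on 4 (branches; this branch)]
7. ¬◇(c → a), v   [¬□-rule on 5: fresh world v, uRv]
8. ¬(c → a), v   [¬◇-rule on 7 via vRv]
9. c, v   [¬→-rule on 8]
10. ¬a, v   [¬→-rule on 8]
Accessibility: uRu, uRv, vRv
Complete open branch: satisfiable in S4, hence also in K, T (this S4-model is also a K-model and a T-model).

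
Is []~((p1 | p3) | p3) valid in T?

No, not valid

Tableau for the negation ~[]~((p1 | p3) | p3):
1. ~[]~((p1 | p3) | p3), w0
2. (p1 | p3) | p3, w1
3. p3, w1
Accessibility: w0Rw0, w0Rw1, w1Rw1
The negation has an open branch (countermodel exists).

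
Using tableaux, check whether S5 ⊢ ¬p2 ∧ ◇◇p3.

No, not valid

Tableau for the negation ¬(¬p2 ∧ ◇◇p3):
1. ¬(¬p2 ∧ ◇◇p3), u
2. ¬◇◇p3, u
3. ¬◇p3, u
4. ¬p3, u
Accessibility: uRu
The negation has an open branch (countermodel exists).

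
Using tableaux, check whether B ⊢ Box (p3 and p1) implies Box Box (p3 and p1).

Invalid (countermodel exists)

Tableau for the negation not (Box (p3 and p1) implies Box Box (p3 and p1)):
1. not (Box (p3 and p1) implies Box Box (p3 and p1)), u
2. Box (p3 and p1), u   [neg-implies-rule on 1]
3. not Box Box (p3 and p1), u   [neg-implies-rule on 1]
4. p3 and p1, u   [Box-rule on 2 via uRu]
5. p3, u   [and-rule on 4]
6. p1, u   [and-rule on 4]
7. not Box (p3 and p1), v   [neg-Box-rule on 3: fresh world v, uRv]
8. p3 and p1, v   [Box-rule on 2 via uRv]
9. p3, v   [and-rule on 8]
10. p1, v   [and-rule on 8]
11. not (p3 and p1), w   [neg-Box-rule on 7: fresh world w, vRw]
12. not p1, w   [neg-and-rule on 11 (branches; this branch)]
Accessibility: uRu, uRv, vRu, vRv, vRw, wRv, wRw
The negation has an open branch (countermodel exists).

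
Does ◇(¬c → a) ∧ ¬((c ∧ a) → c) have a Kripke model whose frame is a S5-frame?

No, unsatisfiable

1. ◇(¬c → a) ∧ ¬((c ∧ a) → c), u
2. ◇(¬c → a), u
3. ¬((c ∧ a) → c), u
4. c ∧ a, u
5. ¬c, u
6. c, u
7. a, u
Accessibility: uRu
Branch closes: c and ¬c both at u.
All branches of the tableau close; one closing branch shown above.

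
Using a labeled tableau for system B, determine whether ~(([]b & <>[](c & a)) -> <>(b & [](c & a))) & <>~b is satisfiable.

Unsatisfiable (every branch closes)

1. ~(([]b & <>[](c & a)) -> <>(b & [](c & a))) & <>~b, u
2. ~(([]b & <>[](c & a)) -> <>(b & [](c & a))), u   [&-rule on 1]
3. <>~b, u   [&-rule on 1]
4. []b & <>[](c & a), u   [~->-rule on 2]
5. ~<>(b & [](c & a)), u   [~->-rule on 2]
6. []b, u   [&-rule on 4]
7. <>[](c & a), u   [&-rule on 4]
8. ~(b & [](c & a)), u   [~<>-rule on 5 via uRu]
9. b, u   [[]-rule on 6 via uRu]
10. ~[](c & a), u   [~&-rule on 8 (branches; this branch)]
11. ~b, v   [<>-rule on 3: fresh world v, uRv]
12. ~(b & [](c & a)), v   [~<>-rule on 5 via uRv]
13. b, v   [[]-rule on 6 via uRv]
Accessibility: uRu, uRv, vRu, vRv
Branch closes: b and ~b both at v.
All branches of the tableau close; one closing branch shown above.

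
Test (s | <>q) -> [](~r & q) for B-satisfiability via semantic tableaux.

1. (s | <>q) -> [](~r & q), u
2. [](~r & q), u   [->-rule on 1 (branches; this branch)]
3. ~r & q, u   [[]-rule on 2 via uRu]
4. ~r, u   [&-rule on 3]
5. q, u   [&-rule on 3]
Accessibility: uRu

Satisfiable (open branch found)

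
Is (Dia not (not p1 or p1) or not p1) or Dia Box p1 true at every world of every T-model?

Not valid

Tableau for the negation not ((Dia not (not p1 or p1) or not p1) or Dia Box p1):
1. not ((Dia not (not p1 or p1) or not p1) or Dia Box p1), w0
2. not (Dia not (not p1 or p1) or not p1), w0
3. not Dia Box p1, w0
4. not Dia not (not p1 or p1), w0
5. p1, w0
6. not Box p1, w0
7. not p1 or p1, w0
8. not p1, w1
9. not Box p1, w1
10. not p1 or p1, w1
11. not p1, w2
Accessibility: w0Rw0, w0Rw1, w1Rw1, w1Rw2, w2Rw2
The negation has an open branch (countermodel exists).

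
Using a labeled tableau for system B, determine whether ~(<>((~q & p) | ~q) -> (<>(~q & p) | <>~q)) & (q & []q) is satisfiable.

1. ~(<>((~q & p) | ~q) -> (<>(~q & p) | <>~q)) & (q & []q), u
2. ~(<>((~q & p) | ~q) -> (<>(~q & p) | <>~q)), u
3. q & []q, u
4. <>((~q & p) | ~q), u
5. ~(<>(~q & p) | <>~q), u
6. q, u
7. []q, u
8. ~<>(~q & p), u
9. ~<>~q, u
10. ~(~q & p), u
11. ~p, u
12. (~q & p) | ~q, v
13. q, v
14. ~(~q & p), v
15. ~q & p, v
16. ~q, v
17. p, v
Accessibility: uRu, uRv, vRu, vRv
Branch closes: q and ~q both at v.
(One branch shown.) All branches close.

No, unsatisfiable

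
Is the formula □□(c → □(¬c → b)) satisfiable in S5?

Satisfiable (open branch found)

1. □□(c → □(¬c → b)), 0
2. □(c → □(¬c → b)), 0   [□-rule on 1 via 0R0]
3. c → □(¬c → b), 0   [□-rule on 2 via 0R0]
4. □(¬c → b), 0   [→-rule on 3 (branches; this branch)]
5. ¬c → b, 0   [□-rule on 4 via 0R0]
6. b, 0   [→-rule on 5 (branches; this branch)]
Accessibility: 0R0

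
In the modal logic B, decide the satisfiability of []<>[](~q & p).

1. []<>[](~q & p), 0
2. <>[](~q & p), 0   [[]-rule on 1 via 0R0]
3. [](~q & p), 1   [<>-rule on 2: fresh world 1, 0R1]
4. <>[](~q & p), 1   [[]-rule on 1 via 0R1]
5. ~q & p, 0   [[]-rule on 3 via 1R0]
6. ~q, 0   [&-rule on 5]
7. p, 0   [&-rule on 5]
8. ~q & p, 1   [[]-rule on 3 via 1R1]
9. ~q, 1   [&-rule on 8]
10. p, 1   [&-rule on 8]
11. [](~q & p), 2   [<>-rule on 4: fresh world 2, 1R2]
12. ~q & p, 2   [[]-rule on 3 via 1R2]
13. ~q, 2   [&-rule on 12]
14. p, 2   [&-rule on 12]
Accessibility: 0R0, 0R1, 1R0, 1R1, 1R2, 2R1, 2R2

Yes, satisfiable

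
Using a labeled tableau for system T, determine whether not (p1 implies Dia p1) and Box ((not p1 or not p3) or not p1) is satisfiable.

Unsatisfiable

1. not (p1 implies Dia p1) and Box ((not p1 or not p3) or not p1), u
2. not (p1 implies Dia p1), u
3. Box ((not p1 or not p3) or not p1), u
4. p1, u
5. not Dia p1, u
6. (not p1 or not p3) or not p1, u
7. not p1, u
Accessibility: uRu
Branch closes: p1 and not p1 both at u.
All branches of the tableau close; one closing branch shown above.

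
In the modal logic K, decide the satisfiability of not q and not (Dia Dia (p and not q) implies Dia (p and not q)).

Satisfiable (open branch found)

1. not q and not (Dia Dia (p and not q) implies Dia (p and not q)), w0
2. not q, w0
3. not (Dia Dia (p and not q) implies Dia (p and not q)), w0
4. Dia Dia (p and not q), w0
5. not Dia (p and not q), w0
6. Dia (p and not q), w1
7. not (p and not q), w1
8. q, w1
9. p and not q, w2
10. p, w2
11. not q, w2
Accessibility: w0Rw1, w1Rw2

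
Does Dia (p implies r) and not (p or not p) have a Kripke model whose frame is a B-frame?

1. Dia (p implies r) and not (p or not p), w0
2. Dia (p implies r), w0
3. not (p or not p), w0
4. not p, w0
5. p, w0
Accessibility: w0Rw0
Branch closes: p and not p both at w0.
(One branch shown.) All branches close.

Unsatisfiable (every branch closes)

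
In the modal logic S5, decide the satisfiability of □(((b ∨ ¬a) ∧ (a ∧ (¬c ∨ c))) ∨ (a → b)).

1. □(((b ∨ ¬a) ∧ (a ∧ (¬c ∨ c))) ∨ (a → b)), u
2. ((b ∨ ¬a) ∧ (a ∧ (¬c ∨ c))) ∨ (a → b), u   [□-rule on 1 via uRu]
3. a → b, u   [∨-rule on 2 (branches; this branch)]
4. b, u   [→-rule on 3 (branches; this branch)]
Accessibility: uRu

Satisfiable (open branch found)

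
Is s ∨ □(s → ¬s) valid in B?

Invalid (countermodel exists)

Tableau for the negation ¬(s ∨ □(s → ¬s)):
1. ¬(s ∨ □(s → ¬s)), 0
2. ¬s, 0
3. ¬□(s → ¬s), 0
4. ¬(s → ¬s), 1
5. s, 1
Accessibility: 0R0, 0R1, 1R0, 1R1
The negation has an open branch (countermodel exists).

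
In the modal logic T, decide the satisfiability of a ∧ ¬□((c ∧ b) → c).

No, unsatisfiable

1. a ∧ ¬□((c ∧ b) → c), w0
2. a, w0
3. ¬□((c ∧ b) → c), w0
4. ¬((c ∧ b) → c), w1
5. c ∧ b, w1
6. ¬c, w1
7. c, w1
8. b, w1
Accessibility: w0Rw0, w0Rw1, w1Rw1
Branch closes: c and ¬c both at w1.
(One branch shown.) All branches close.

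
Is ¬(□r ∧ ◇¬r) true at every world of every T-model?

Valid

Tableau for the negation □r ∧ ◇¬r:
1. □r ∧ ◇¬r, 0
2. □r, 0
3. ◇¬r, 0
4. r, 0
5. ¬r, 1
6. r, 1
Accessibility: 0R0, 0R1, 1R1
Branch closes: r and ¬r both at 1.
All branches of the negation close; one closing branch shown above.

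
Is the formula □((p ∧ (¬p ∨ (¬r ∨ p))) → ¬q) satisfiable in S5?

1. □((p ∧ (¬p ∨ (¬r ∨ p))) → ¬q), u
2. (p ∧ (¬p ∨ (¬r ∨ p))) → ¬q, u
3. ¬q, u
Accessibility: uRu

Satisfiable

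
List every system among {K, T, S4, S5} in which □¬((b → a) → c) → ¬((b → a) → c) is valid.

T-tableau for the negation ¬(□¬((b → a) → c) → ¬((b → a) → c)):
1. ¬(□¬((b → a) → c) → ¬((b → a) → c)), 0
2. □¬((b → a) → c), 0   [¬→-rule on 1]
3. (b → a) → c, 0   [¬→-rule on 1]
4. ¬((b → a) → c), 0   [□-rule on 2 via 0R0]
5. b → a, 0   [¬→-rule on 4]
6. ¬c, 0   [¬→-rule on 4]
7. ¬(b → a), 0   [→-rule on 3 (branches; this branch)]
8. b, 0   [¬→-rule on 7]
9. ¬a, 0   [¬→-rule on 7]
10. a, 0   [→-rule on 5 (branches; this branch)]
Accessibility: 0R0
Branch closes: a and ¬a both at 0.
Every branch closes (one shown): valid in T, hence also in S4, S5 (every theorem of T is a theorem of S4 and S5).
K-tableau for the negation ¬(□¬((b → a) → c) → ¬((b → a) → c)):
1. ¬(□¬((b → a) → c) → ¬((b → a) → c)), 0
2. □¬((b → a) → c), 0   [¬→-rule on 1]
3. (b → a) → c, 0   [¬→-rule on 1]
4. c, 0   [→-rule on 3 (branches; this branch)]
Complete open branch: countermodel on a K-frame, so not valid in K.

T, S4, S5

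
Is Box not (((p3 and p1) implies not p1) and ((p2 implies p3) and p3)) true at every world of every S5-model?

No, not valid

Tableau for the negation not Box not (((p3 and p1) implies not p1) and ((p2 implies p3) and p3)):
1. not Box not (((p3 and p1) implies not p1) and ((p2 implies p3) and p3)), u
2. ((p3 and p1) implies not p1) and ((p2 implies p3) and p3), v
3. (p3 and p1) implies not p1, v
4. (p2 implies p3) and p3, v
5. p2 implies p3, v
6. p3, v
7. not p1, v
Accessibility: uRu, uRv, vRu, vRv
The negation has an open branch (countermodel exists).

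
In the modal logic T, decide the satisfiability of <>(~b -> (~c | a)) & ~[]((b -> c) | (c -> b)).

No, unsatisfiable

1. <>(~b -> (~c | a)) & ~[]((b -> c) | (c -> b)), u
2. <>(~b -> (~c | a)), u   [&-rule on 1]
3. ~[]((b -> c) | (c -> b)), u   [&-rule on 1]
4. ~b -> (~c | a), v   [<>-rule on 2: fresh world v, uRv]
5. ~c | a, v   [->-rule on 4 (branches; this branch)]
6. a, v   [|-rule on 5 (branches; this branch)]
7. ~((b -> c) | (c -> b)), w   [~[]-rule on 3: fresh world w, uRw]
8. ~(b -> c), w   [~|-rule on 7]
9. ~(c -> b), w   [~|-rule on 7]
10. b, w   [~->-rule on 8]
11. ~c, w   [~->-rule on 8]
12. c, w   [~->-rule on 9]
13. ~b, w   [~->-rule on 9]
Accessibility: uRu, uRv, uRw, vRv, wRw
Branch closes: c and ~c both at w.
All branches of the tableau close; one closing branch shown above.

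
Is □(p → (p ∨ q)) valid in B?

Valid in B

Tableau for the negation ¬□(p → (p ∨ q)):
1. ¬□(p → (p ∨ q)), u
2. ¬(p → (p ∨ q)), v   [¬□-rule on 1: fresh world v, uRv]
3. p, v   [¬→-rule on 2]
4. ¬(p ∨ q), v   [¬→-rule on 2]
5. ¬p, v   [¬∨-rule on 4]
6. ¬q, v   [¬∨-rule on 4]
Accessibility: uRu, uRv, vRu, vRv
Branch closes: p and ¬p both at v.
Every branch of the negation's tableau closes; the branch above is one of them.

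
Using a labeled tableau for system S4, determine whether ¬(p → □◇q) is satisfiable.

Satisfiable

1. ¬(p → □◇q), 0
2. p, 0
3. ¬□◇q, 0
4. ¬◇q, 1
5. ¬q, 1
Accessibility: 0R0, 0R1, 1R1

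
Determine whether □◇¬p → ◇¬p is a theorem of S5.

Tableau for the negation ¬(□◇¬p → ◇¬p):
1. ¬(□◇¬p → ◇¬p), w0
2. □◇¬p, w0   [¬→-rule on 1]
3. ¬◇¬p, w0   [¬→-rule on 1]
4. ◇¬p, w0   [□-rule on 2 via w0Rw0]
5. p, w0   [¬◇-rule on 3 via w0Rw0]
6. ¬p, w1   [◇-rule on 4: fresh world w1, w0Rw1]
7. ◇¬p, w1   [□-rule on 2 via w0Rw1]
8. p, w1   [¬◇-rule on 3 via w0Rw1]
Accessibility: w0Rw0, w0Rw1, w1Rw0, w1Rw1
Branch closes: p and ¬p both at w1.
All branches of the negation close; one closing branch shown above.

Valid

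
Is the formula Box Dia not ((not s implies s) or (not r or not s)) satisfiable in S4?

Unsatisfiable (every branch closes)

1. Box Dia not ((not s implies s) or (not r or not s)), w0
2. Dia not ((not s implies s) or (not r or not s)), w0   [Box-rule on 1 via w0Rw0]
3. not ((not s implies s) or (not r or not s)), w1   [Dia-rule on 2: fresh world w1, w0Rw1]
4. not (not s implies s), w1   [neg-or-rule on 3]
5. not (not r or not s), w1   [neg-or-rule on 3]
6. not s, w1   [neg-implies-rule on 4]
7. r, w1   [neg-or-rule on 5]
8. s, w1   [neg-or-rule on 5]
Accessibility: w0Rw0, w0Rw1, w1Rw1
Branch closes: s and not s both at w1.
All branches of the tableau close; one closing branch shown above.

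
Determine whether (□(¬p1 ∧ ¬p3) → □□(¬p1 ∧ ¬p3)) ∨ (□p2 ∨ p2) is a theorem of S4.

Valid in S4

Tableau for the negation ¬((□(¬p1 ∧ ¬p3) → □□(¬p1 ∧ ¬p3)) ∨ (□p2 ∨ p2)):
1. ¬((□(¬p1 ∧ ¬p3) → □□(¬p1 ∧ ¬p3)) ∨ (□p2 ∨ p2)), w0
2. ¬(□(¬p1 ∧ ¬p3) → □□(¬p1 ∧ ¬p3)), w0   [¬∨-rule on 1]
3. ¬(□p2 ∨ p2), w0   [¬∨-rule on 1]
4. □(¬p1 ∧ ¬p3), w0   [¬→-rule on 2]
5. ¬□□(¬p1 ∧ ¬p3), w0   [¬→-rule on 2]
6. ¬□p2, w0   [¬∨-rule on 3]
7. ¬p2, w0   [¬∨-rule on 3]
8. ¬p1 ∧ ¬p3, w0   [□-rule on 4 via w0Rw0]
9. ¬p1, w0   [∧-rule on 8]
10. ¬p3, w0   [∧-rule on 8]
11. ¬□(¬p1 ∧ ¬p3), w1   [¬□-rule on 5: fresh world w1, w0Rw1]
12. ¬p1 ∧ ¬p3, w1   [□-rule on 4 via w0Rw1]
13. ¬p1, w1   [∧-rule on 12]
14. ¬p3, w1   [∧-rule on 12]
15. ¬p2, w2   [¬□-rule on 6: fresh world w2, w0Rw2]
16. ¬p1 ∧ ¬p3, w2   [□-rule on 4 via w0Rw2]
17. ¬p1, w2   [∧-rule on 16]
18. ¬p3, w2   [∧-rule on 16]
19. ¬(¬p1 ∧ ¬p3), w3   [¬□-rule on 11: fresh world w3, w1Rw3]
20. ¬p1 ∧ ¬p3, w3   [□-rule on 4 via w0Rw3]
21. ¬p1, w3   [∧-rule on 20]
22. ¬p3, w3   [∧-rule on 20]
23. p3, w3   [¬∧-rule on 19 (branches; this branch)]
Accessibility: w0Rw0, w0Rw1, w0Rw2, w0Rw3, w1Rw1, w1Rw3, w2Rw2, w3Rw3
Branch closes: p3 and ¬p3 both at w3.
All branches of the negation close; one closing branch shown above.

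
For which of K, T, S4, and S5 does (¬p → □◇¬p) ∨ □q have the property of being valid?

S4-tableau for the negation ¬((¬p → □◇¬p) ∨ □q):
1. ¬((¬p → □◇¬p) ∨ □q), w0
2. ¬(¬p → □◇¬p), w0
3. ¬□q, w0
4. ¬p, w0
5. ¬□◇¬p, w0
6. ¬q, w1
7. ¬◇¬p, w2
8. p, w2
Accessibility: w0Rw0, w0Rw1, w0Rw2, w1Rw1, w2Rw2
Complete open branch: countermodel on an S4-frame, so not valid in S4, nor in K, T (the same frame is also a K-frame and a T-frame).
S5-tableau for the negation ¬((¬p → □◇¬p) ∨ □q):
1. ¬((¬p → □◇¬p) ∨ □q), w0
2. ¬(¬p → □◇¬p), w0
3. ¬□q, w0
4. ¬p, w0
5. ¬□◇¬p, w0
6. ¬q, w1
7. ¬◇¬p, w2
8. p, w0
Accessibility: w0Rw0, w0Rw1, w0Rw2, w1Rw0, w1Rw1, w1Rw2, w2Rw0, w2Rw1, w2Rw2
Branch closes: p and ¬p both at w0.
Every branch closes (one shown): valid in S5.

S5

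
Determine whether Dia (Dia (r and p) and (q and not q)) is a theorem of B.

Invalid (countermodel exists)

Tableau for the negation not Dia (Dia (r and p) and (q and not q)):
1. not Dia (Dia (r and p) and (q and not q)), w0
2. not (Dia (r and p) and (q and not q)), w0
3. not (q and not q), w0
4. q, w0
Accessibility: w0Rw0
The negation has an open branch (countermodel exists).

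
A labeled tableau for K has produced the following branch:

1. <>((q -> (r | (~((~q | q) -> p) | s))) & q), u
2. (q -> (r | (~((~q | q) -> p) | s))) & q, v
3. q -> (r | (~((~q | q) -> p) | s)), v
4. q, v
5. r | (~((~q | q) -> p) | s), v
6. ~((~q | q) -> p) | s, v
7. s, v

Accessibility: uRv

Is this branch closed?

Not closed

There is no literal clash: for every atom and world, at most one sign appears.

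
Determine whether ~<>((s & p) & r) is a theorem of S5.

Invalid (countermodel exists)

Tableau for the negation <>((s & p) & r):
1. <>((s & p) & r), u
2. (s & p) & r, v
3. s & p, v
4. r, v
5. s, v
6. p, v
Accessibility: uRu, uRv, vRu, vRv
The negation has an open branch (countermodel exists).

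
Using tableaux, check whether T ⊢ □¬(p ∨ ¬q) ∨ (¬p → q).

Tableau for the negation ¬(□¬(p ∨ ¬q) ∨ (¬p → q)):
1. ¬(□¬(p ∨ ¬q) ∨ (¬p → q)), u
2. ¬□¬(p ∨ ¬q), u
3. ¬(¬p → q), u
4. ¬p, u
5. ¬q, u
6. p ∨ ¬q, v
7. ¬q, v
Accessibility: uRu, uRv, vRv
The negation has an open branch (countermodel exists).

Invalid (countermodel exists)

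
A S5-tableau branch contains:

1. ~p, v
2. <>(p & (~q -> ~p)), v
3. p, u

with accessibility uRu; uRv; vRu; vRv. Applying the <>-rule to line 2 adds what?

a fresh world w with vRw, and p & (~q -> ~p) at w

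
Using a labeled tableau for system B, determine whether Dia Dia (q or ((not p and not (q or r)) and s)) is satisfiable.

Satisfiable

1. Dia Dia (q or ((not p and not (q or r)) and s)), w0
2. Dia (q or ((not p and not (q or r)) and s)), w1
3. q or ((not p and not (q or r)) and s), w2
4. (not p and not (q or r)) and s, w2
5. not p and not (q or r), w2
6. s, w2
7. not p, w2
8. not (q or r), w2
9. not q, w2
10. not r, w2
Accessibility: w0Rw0, w0Rw1, w1Rw0, w1Rw1, w1Rw2, w2Rw1, w2Rw2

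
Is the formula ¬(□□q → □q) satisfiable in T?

1. ¬(□□q → □q), w0
2. □□q, w0   [¬→-rule on 1]
3. ¬□q, w0   [¬→-rule on 1]
4. □q, w0   [□-rule on 2 via w0Rw0]
5. q, w0   [□-rule on 4 via w0Rw0]
6. ¬q, w1   [¬□-rule on 3: fresh world w1, w0Rw1]
7. □q, w1   [□-rule on 2 via w0Rw1]
8. q, w1   [□-rule on 4 via w0Rw1]
Accessibility: w0Rw0, w0Rw1, w1Rw1
Branch closes: q and ¬q both at w1.
All branches of the tableau close; one closing branch shown above.

Unsatisfiable (every branch closes)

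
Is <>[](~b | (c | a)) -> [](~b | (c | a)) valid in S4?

Tableau for the negation ~(<>[](~b | (c | a)) -> [](~b | (c | a))):
1. ~(<>[](~b | (c | a)) -> [](~b | (c | a))), w0
2. <>[](~b | (c | a)), w0
3. ~[](~b | (c | a)), w0
4. [](~b | (c | a)), w1
5. ~b | (c | a), w1
6. c | a, w1
7. a, w1
8. ~(~b | (c | a)), w2
9. b, w2
10. ~(c | a), w2
11. ~c, w2
12. ~a, w2
Accessibility: w0Rw0, w0Rw1, w0Rw2, w1Rw1, w2Rw2
The negation has an open branch (countermodel exists).

Invalid (countermodel exists)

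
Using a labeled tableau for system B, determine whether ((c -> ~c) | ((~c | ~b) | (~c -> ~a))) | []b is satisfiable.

1. ((c -> ~c) | ((~c | ~b) | (~c -> ~a))) | []b, w0
2. []b, w0
3. b, w0
Accessibility: w0Rw0

Satisfiable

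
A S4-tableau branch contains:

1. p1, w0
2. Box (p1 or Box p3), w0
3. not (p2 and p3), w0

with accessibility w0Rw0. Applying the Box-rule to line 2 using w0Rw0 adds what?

p1 or Box p3, w0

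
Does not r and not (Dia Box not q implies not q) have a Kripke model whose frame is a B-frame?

1. not r and not (Dia Box not q implies not q), u
2. not r, u
3. not (Dia Box not q implies not q), u
4. Dia Box not q, u
5. q, u
6. Box not q, v
7. not q, u
Accessibility: uRu, uRv, vRu, vRv
Branch closes: q and not q both at u.
(One branch shown.) All branches close.

No, unsatisfiable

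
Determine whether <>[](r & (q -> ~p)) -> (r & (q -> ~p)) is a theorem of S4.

Invalid (countermodel exists)

Tableau for the negation ~(<>[](r & (q -> ~p)) -> (r & (q -> ~p))):
1. ~(<>[](r & (q -> ~p)) -> (r & (q -> ~p))), 0
2. <>[](r & (q -> ~p)), 0
3. ~(r & (q -> ~p)), 0
4. ~(q -> ~p), 0
5. q, 0
6. p, 0
7. [](r & (q -> ~p)), 1
8. r & (q -> ~p), 1
9. r, 1
10. q -> ~p, 1
11. ~p, 1
Accessibility: 0R0, 0R1, 1R1
The negation has an open branch (countermodel exists).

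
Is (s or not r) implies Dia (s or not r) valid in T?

Tableau for the negation not ((s or not r) implies Dia (s or not r)):
1. not ((s or not r) implies Dia (s or not r)), 0
2. s or not r, 0
3. not Dia (s or not r), 0
4. not (s or not r), 0
5. not s, 0
6. r, 0
7. not r, 0
Accessibility: 0R0
Branch closes: r and not r both at 0.
All branches of the negation close; one closing branch shown above.

Valid in T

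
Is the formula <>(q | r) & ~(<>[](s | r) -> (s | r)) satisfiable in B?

1. <>(q | r) & ~(<>[](s | r) -> (s | r)), 0
2. <>(q | r), 0
3. ~(<>[](s | r) -> (s | r)), 0
4. <>[](s | r), 0
5. ~(s | r), 0
6. ~s, 0
7. ~r, 0
8. q | r, 1
9. r, 1
10. [](s | r), 2
11. s | r, 0
12. s | r, 2
13. r, 0
Accessibility: 0R0, 0R1, 0R2, 1R0, 1R1, 2R0, 2R2
Branch closes: r and ~r both at 0.
(One branch shown.) All branches close.

Unsatisfiable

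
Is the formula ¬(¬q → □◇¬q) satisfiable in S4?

1. ¬(¬q → □◇¬q), u
2. ¬q, u   [¬→-rule on 1]
3. ¬□◇¬q, u   [¬→-rule on 1]
4. ¬◇¬q, v   [¬□-rule on 3: fresh world v, uRv]
5. q, v   [¬◇-rule on 4 via vRv]
Accessibility: uRu, uRv, vRv

Satisfiable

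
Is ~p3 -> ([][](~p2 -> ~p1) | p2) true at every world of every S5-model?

No, not valid

Tableau for the negation ~(~p3 -> ([][](~p2 -> ~p1) | p2)):
1. ~(~p3 -> ([][](~p2 -> ~p1) | p2)), w0
2. ~p3, w0   [~->-rule on 1]
3. ~([][](~p2 -> ~p1) | p2), w0   [~->-rule on 1]
4. ~[][](~p2 -> ~p1), w0   [~|-rule on 3]
5. ~p2, w0   [~|-rule on 3]
6. ~[](~p2 -> ~p1), w1   [~[]-rule on 4: fresh world w1, w0Rw1]
7. ~(~p2 -> ~p1), w2   [~[]-rule on 6: fresh world w2, w1Rw2]
8. ~p2, w2   [~->-rule on 7]
9. p1, w2   [~->-rule on 7]
Accessibility: w0Rw0, w0Rw1, w0Rw2, w1Rw0, w1Rw1, w1Rw2, w2Rw0, w2Rw1, w2Rw2
The negation has an open branch (countermodel exists).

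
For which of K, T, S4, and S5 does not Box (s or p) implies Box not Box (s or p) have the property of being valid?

S4-tableau for the negation not (not Box (s or p) implies Box not Box (s or p)):
1. not (not Box (s or p) implies Box not Box (s or p)), u
2. not Box (s or p), u   [neg-implies-rule on 1]
3. not Box not Box (s or p), u   [neg-implies-rule on 1]
4. not (s or p), v   [neg-Box-rule on 2: fresh world v, uRv]
5. not s, v   [neg-or-rule on 4]
6. not p, v   [neg-or-rule on 4]
7. Box (s or p), w   [neg-Box-rule on 3: fresh world w, uRw]
8. s or p, w   [Box-rule on 7 via wRw]
9. p, w   [or-rule on 8 (branches; this branch)]
Accessibility: uRu, uRv, uRw, vRv, wRw
Complete open branch: countermodel on an S4-frame, so not valid in S4, nor in K, T (the same frame is also a K-frame and a T-frame).
S5-tableau for the negation not (not Box (s or p) implies Box not Box (s or p)):
1. not (not Box (s or p) implies Box not Box (s or p)), u
2. not Box (s or p), u   [neg-implies-rule on 1]
3. not Box not Box (s or p), u   [neg-implies-rule on 1]
4. not (s or p), v   [neg-Box-rule on 2: fresh world v, uRv]
5. not s, v   [neg-or-rule on 4]
6. not p, v   [neg-or-rule on 4]
7. Box (s or p), w   [neg-Box-rule on 3: fresh world w, uRw]
8. s or p, u   [Box-rule on 7 via wRu]
9. s or p, v   [Box-rule on 7 via wRv]
10. s or p, w   [Box-rule on 7 via wRw]
11. p, u   [or-rule on 8 (branches; this branch)]
12. p, v   [or-rule on 9 (branches; this branch)]
Accessibility: uRu, uRv, uRw, vRu, vRv, vRw, wRu, wRv, wRw
Branch closes: p and not p both at v.
Every branch closes (one shown): valid in S5.

S5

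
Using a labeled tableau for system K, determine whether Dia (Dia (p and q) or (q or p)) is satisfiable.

Satisfiable (open branch found)

1. Dia (Dia (p and q) or (q or p)), 0
2. Dia (p and q) or (q or p), 1
3. q or p, 1
4. p, 1
Accessibility: 0R1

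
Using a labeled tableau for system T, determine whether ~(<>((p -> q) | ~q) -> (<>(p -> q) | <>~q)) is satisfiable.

1. ~(<>((p -> q) | ~q) -> (<>(p -> q) | <>~q)), 0
2. <>((p -> q) | ~q), 0
3. ~(<>(p -> q) | <>~q), 0
4. ~<>(p -> q), 0
5. ~<>~q, 0
6. ~(p -> q), 0
7. p, 0
8. ~q, 0
9. q, 0
Accessibility: 0R0
Branch closes: q and ~q both at 0.
Every branch closes; the branch above is one of them.

Unsatisfiable (every branch closes)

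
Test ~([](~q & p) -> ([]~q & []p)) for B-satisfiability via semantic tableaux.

1. ~([](~q & p) -> ([]~q & []p)), u
2. [](~q & p), u
3. ~([]~q & []p), u
4. ~q & p, u
5. ~q, u
6. p, u
7. ~[]p, u
8. ~p, v
9. ~q & p, v
10. ~q, v
11. p, v
Accessibility: uRu, uRv, vRu, vRv
Branch closes: p and ~p both at v.
(One branch shown.) All branches close.

No, unsatisfiable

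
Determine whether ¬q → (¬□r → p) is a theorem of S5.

Tableau for the negation ¬(¬q → (¬□r → p)):
1. ¬(¬q → (¬□r → p)), u
2. ¬q, u
3. ¬(¬□r → p), u
4. ¬□r, u
5. ¬p, u
6. ¬r, v
Accessibility: uRu, uRv, vRu, vRv
The negation has an open branch (countermodel exists).

No, not valid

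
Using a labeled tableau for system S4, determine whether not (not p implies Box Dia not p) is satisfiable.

Yes, satisfiable

1. not (not p implies Box Dia not p), w0
2. not p, w0   [neg-implies-rule on 1]
3. not Box Dia not p, w0   [neg-implies-rule on 1]
4. not Dia not p, w1   [neg-Box-rule on 3: fresh world w1, w0Rw1]
5. p, w1   [neg-Dia-rule on 4 via w1Rw1]
Accessibility: w0Rw0, w0Rw1, w1Rw1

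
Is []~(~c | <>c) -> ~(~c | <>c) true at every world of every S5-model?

Tableau for the negation ~([]~(~c | <>c) -> ~(~c | <>c)):
1. ~([]~(~c | <>c) -> ~(~c | <>c)), w0
2. []~(~c | <>c), w0
3. ~c | <>c, w0
4. ~(~c | <>c), w0
5. c, w0
6. ~<>c, w0
7. ~c, w0
Accessibility: w0Rw0
Branch closes: c and ~c both at w0.
Every branch of the negation's tableau closes; the branch above is one of them.

Valid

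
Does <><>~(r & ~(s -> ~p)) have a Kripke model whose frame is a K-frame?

1. <><>~(r & ~(s -> ~p)), 0
2. <>~(r & ~(s -> ~p)), 1
3. ~(r & ~(s -> ~p)), 2
4. s -> ~p, 2
5. ~p, 2
Accessibility: 0R1, 1R2

Satisfiable (open branch found)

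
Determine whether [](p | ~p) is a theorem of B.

Tableau for the negation ~[](p | ~p):
1. ~[](p | ~p), u
2. ~(p | ~p), v   [~[]-rule on 1: fresh world v, uRv]
3. ~p, v   [~|-rule on 2]
4. p, v   [~|-rule on 2]
Accessibility: uRu, uRv, vRu, vRv
Branch closes: p and ~p both at v.
All branches of the negation close; one closing branch shown above.

Valid in B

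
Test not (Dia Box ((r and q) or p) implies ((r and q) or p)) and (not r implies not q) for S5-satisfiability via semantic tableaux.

No, unsatisfiable

1. not (Dia Box ((r and q) or p) implies ((r and q) or p)) and (not r implies not q), u
2. not (Dia Box ((r and q) or p) implies ((r and q) or p)), u
3. not r implies not q, u
4. Dia Box ((r and q) or p), u
5. not ((r and q) or p), u
6. not (r and q), u
7. not p, u
8. not q, u
9. Box ((r and q) or p), v
10. (r and q) or p, u
11. (r and q) or p, v
12. r and q, u
13. r, u
14. q, u
Accessibility: uRu, uRv, vRu, vRv
Branch closes: q and not q both at u.
All branches of the tableau close; one closing branch shown above.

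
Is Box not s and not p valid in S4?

Tableau for the negation not (Box not s and not p):
1. not (Box not s and not p), u
2. p, u
Accessibility: uRu
The negation has an open branch (countermodel exists).

Not valid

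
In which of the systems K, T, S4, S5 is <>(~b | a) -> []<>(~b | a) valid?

S5

S4-tableau for the negation ~(<>(~b | a) -> []<>(~b | a)):
1. ~(<>(~b | a) -> []<>(~b | a)), w0
2. <>(~b | a), w0   [~->-rule on 1]
3. ~[]<>(~b | a), w0   [~->-rule on 1]
4. ~b | a, w1   [<>-rule on 2: fresh world w1, w0Rw1]
5. a, w1   [|-rule on 4 (branches; this branch)]
6. ~<>(~b | a), w2   [~[]-rule on 3: fresh world w2, w0Rw2]
7. ~(~b | a), w2   [~<>-rule on 6 via w2Rw2]
8. b, w2   [~|-rule on 7]
9. ~a, w2   [~|-rule on 7]
Accessibility: w0Rw0, w0Rw1, w0Rw2, w1Rw1, w2Rw2
Complete open branch: countermodel on an S4-frame, so not valid in S4, nor in K, T (the same frame is also a K-frame and a T-frame).
S5-tableau for the negation ~(<>(~b | a) -> []<>(~b | a)):
1. ~(<>(~b | a) -> []<>(~b | a)), w0
2. <>(~b | a), w0   [~->-rule on 1]
3. ~[]<>(~b | a), w0   [~->-rule on 1]
4. ~b | a, w1   [<>-rule on 2: fresh world w1, w0Rw1]
5. a, w1   [|-rule on 4 (branches; this branch)]
6. ~<>(~b | a), w2   [~[]-rule on 3: fresh world w2, w0Rw2]
7. ~(~b | a), w0   [~<>-rule on 6 via w2Rw0]
8. b, w0   [~|-rule on 7]
9. ~a, w0   [~|-rule on 7]
10. ~(~b | a), w1   [~<>-rule on 6 via w2Rw1]
11. b, w1   [~|-rule on 10]
12. ~a, w1   [~|-rule on 10]
Accessibility: w0Rw0, w0Rw1, w0Rw2, w1Rw0, w1Rw1, w1Rw2, w2Rw0, w2Rw1, w2Rw2
Branch closes: a and ~a both at w1.
Every branch closes (one shown): valid in S5.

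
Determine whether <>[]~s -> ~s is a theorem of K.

Tableau for the negation ~(<>[]~s -> ~s):
1. ~(<>[]~s -> ~s), w0
2. <>[]~s, w0
3. s, w0
4. []~s, w1
Accessibility: w0Rw1
The negation has an open branch (countermodel exists).

Not valid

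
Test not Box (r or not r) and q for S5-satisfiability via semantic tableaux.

1. not Box (r or not r) and q, u
2. not Box (r or not r), u
3. q, u
4. not (r or not r), v
5. not r, v
6. r, v
Accessibility: uRu, uRv, vRu, vRv
Branch closes: r and not r both at v.
(One branch shown.) All branches close.

No, unsatisfiable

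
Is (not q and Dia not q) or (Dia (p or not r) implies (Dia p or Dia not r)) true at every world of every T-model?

Valid

Tableau for the negation not ((not q and Dia not q) or (Dia (p or not r) implies (Dia p or Dia not r))):
1. not ((not q and Dia not q) or (Dia (p or not r) implies (Dia p or Dia not r))), u
2. not (not q and Dia not q), u   [neg-or-rule on 1]
3. not (Dia (p or not r) implies (Dia p or Dia not r)), u   [neg-or-rule on 1]
4. Dia (p or not r), u   [neg-implies-rule on 3]
5. not (Dia p or Dia not r), u   [neg-implies-rule on 3]
6. not Dia p, u   [neg-or-rule on 5]
7. not Dia not r, u   [neg-or-rule on 5]
8. not p, u   [neg-Dia-rule on 6 via uRu]
9. r, u   [neg-Dia-rule on 7 via uRu]
10. not Dia not q, u   [neg-and-rule on 2 (branches; this branch)]
11. q, u   [neg-Dia-rule on 10 via uRu]
12. p or not r, v   [Dia-rule on 4: fresh world v, uRv]
13. not p, v   [neg-Dia-rule on 6 via uRv]
14. r, v   [neg-Dia-rule on 7 via uRv]
15. q, v   [neg-Dia-rule on 10 via uRv]
16. not r, v   [or-rule on 12 (branches; this branch)]
Accessibility: uRu, uRv, vRv
Branch closes: r and not r both at v.
Every branch of the negation's tableau closes; the branch above is one of them.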